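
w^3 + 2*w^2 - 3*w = w*(w - 1)*(w + 3)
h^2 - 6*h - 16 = (h - 8)*(h + 2)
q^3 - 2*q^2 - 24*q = q*(q - 6)*(q + 4)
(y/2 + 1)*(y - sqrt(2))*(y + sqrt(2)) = y^3/2 + y^2 - y - 2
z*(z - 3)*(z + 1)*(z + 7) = z^4 + 5*z^3 - 17*z^2 - 21*z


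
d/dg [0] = 0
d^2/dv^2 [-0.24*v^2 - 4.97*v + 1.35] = -0.480000000000000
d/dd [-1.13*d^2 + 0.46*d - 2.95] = 0.46 - 2.26*d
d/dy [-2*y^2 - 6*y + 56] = -4*y - 6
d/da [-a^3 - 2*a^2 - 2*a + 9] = -3*a^2 - 4*a - 2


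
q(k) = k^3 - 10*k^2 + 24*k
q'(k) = 3*k^2 - 20*k + 24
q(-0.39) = -10.94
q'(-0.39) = 32.26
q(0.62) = 11.27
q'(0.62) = 12.75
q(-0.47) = -13.59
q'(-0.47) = 34.06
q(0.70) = 12.24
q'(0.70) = 11.47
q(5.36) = -4.67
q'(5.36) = 2.99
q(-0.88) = -29.55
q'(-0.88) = 43.92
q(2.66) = 11.91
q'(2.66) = -7.97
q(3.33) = 5.96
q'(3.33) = -9.33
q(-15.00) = -5985.00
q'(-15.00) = 999.00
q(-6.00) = -720.00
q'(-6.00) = 252.00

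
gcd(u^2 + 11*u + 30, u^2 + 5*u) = u + 5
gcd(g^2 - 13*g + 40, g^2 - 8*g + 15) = g - 5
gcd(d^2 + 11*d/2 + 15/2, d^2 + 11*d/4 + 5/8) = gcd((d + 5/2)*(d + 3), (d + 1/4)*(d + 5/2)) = d + 5/2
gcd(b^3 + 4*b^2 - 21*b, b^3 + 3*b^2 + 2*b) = b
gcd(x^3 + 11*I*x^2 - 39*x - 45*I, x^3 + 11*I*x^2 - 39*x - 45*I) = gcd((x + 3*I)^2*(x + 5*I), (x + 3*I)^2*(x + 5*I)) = x^3 + 11*I*x^2 - 39*x - 45*I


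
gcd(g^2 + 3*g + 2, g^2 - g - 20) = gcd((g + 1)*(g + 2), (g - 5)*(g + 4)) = 1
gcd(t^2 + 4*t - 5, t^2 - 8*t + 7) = t - 1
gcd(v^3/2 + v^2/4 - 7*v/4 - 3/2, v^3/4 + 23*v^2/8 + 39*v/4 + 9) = v + 3/2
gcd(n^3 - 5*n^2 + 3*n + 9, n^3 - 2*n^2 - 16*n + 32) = 1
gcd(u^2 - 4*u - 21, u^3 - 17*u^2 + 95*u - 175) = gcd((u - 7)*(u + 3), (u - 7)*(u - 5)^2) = u - 7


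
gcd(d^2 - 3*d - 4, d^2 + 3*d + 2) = d + 1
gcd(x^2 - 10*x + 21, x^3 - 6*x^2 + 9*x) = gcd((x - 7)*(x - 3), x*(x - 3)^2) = x - 3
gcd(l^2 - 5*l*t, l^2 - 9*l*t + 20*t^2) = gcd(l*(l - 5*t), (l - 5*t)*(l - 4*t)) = -l + 5*t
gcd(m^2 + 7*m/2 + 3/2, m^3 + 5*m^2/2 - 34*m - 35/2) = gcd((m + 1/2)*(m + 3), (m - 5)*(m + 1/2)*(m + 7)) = m + 1/2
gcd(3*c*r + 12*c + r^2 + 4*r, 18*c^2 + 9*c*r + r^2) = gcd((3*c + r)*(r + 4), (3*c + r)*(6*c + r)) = 3*c + r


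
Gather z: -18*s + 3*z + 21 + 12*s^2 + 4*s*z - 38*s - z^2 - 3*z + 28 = 12*s^2 + 4*s*z - 56*s - z^2 + 49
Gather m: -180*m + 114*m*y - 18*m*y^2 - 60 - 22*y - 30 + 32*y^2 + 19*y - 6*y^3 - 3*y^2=m*(-18*y^2 + 114*y - 180) - 6*y^3 + 29*y^2 - 3*y - 90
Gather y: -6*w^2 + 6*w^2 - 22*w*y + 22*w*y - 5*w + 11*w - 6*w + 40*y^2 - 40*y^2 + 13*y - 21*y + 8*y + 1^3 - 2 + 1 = 0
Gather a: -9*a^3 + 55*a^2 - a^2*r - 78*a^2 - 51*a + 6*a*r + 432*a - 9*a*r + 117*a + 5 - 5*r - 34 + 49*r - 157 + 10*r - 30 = -9*a^3 + a^2*(-r - 23) + a*(498 - 3*r) + 54*r - 216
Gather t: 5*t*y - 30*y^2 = 5*t*y - 30*y^2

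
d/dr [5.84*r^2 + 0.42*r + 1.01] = 11.68*r + 0.42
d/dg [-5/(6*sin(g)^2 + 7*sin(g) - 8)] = 5*(12*sin(g) + 7)*cos(g)/(6*sin(g)^2 + 7*sin(g) - 8)^2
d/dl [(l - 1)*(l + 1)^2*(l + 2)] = 4*l^3 + 9*l^2 + 2*l - 3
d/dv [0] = 0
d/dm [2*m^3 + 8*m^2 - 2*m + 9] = 6*m^2 + 16*m - 2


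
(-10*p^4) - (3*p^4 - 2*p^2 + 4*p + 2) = -13*p^4 + 2*p^2 - 4*p - 2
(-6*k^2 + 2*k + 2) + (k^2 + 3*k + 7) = -5*k^2 + 5*k + 9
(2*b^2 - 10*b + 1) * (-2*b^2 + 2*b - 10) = -4*b^4 + 24*b^3 - 42*b^2 + 102*b - 10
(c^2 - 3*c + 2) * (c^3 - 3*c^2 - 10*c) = c^5 - 6*c^4 + c^3 + 24*c^2 - 20*c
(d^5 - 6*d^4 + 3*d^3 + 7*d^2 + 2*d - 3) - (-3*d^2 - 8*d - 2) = d^5 - 6*d^4 + 3*d^3 + 10*d^2 + 10*d - 1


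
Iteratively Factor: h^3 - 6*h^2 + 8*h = (h)*(h^2 - 6*h + 8) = h*(h - 2)*(h - 4)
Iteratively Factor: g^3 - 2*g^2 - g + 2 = (g + 1)*(g^2 - 3*g + 2) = (g - 1)*(g + 1)*(g - 2)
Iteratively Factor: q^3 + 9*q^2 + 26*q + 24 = (q + 3)*(q^2 + 6*q + 8) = (q + 3)*(q + 4)*(q + 2)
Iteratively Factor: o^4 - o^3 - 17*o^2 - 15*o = (o)*(o^3 - o^2 - 17*o - 15) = o*(o - 5)*(o^2 + 4*o + 3) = o*(o - 5)*(o + 3)*(o + 1)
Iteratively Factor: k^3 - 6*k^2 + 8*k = (k)*(k^2 - 6*k + 8) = k*(k - 4)*(k - 2)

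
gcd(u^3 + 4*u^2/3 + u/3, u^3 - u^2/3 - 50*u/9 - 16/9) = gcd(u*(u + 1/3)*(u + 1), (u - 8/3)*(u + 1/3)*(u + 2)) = u + 1/3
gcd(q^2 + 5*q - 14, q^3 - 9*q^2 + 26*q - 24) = q - 2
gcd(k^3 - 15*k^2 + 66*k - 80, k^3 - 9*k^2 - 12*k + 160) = k^2 - 13*k + 40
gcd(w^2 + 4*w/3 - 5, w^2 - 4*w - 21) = w + 3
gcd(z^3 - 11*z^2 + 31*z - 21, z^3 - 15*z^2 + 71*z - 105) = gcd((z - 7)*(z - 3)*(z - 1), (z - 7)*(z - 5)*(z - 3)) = z^2 - 10*z + 21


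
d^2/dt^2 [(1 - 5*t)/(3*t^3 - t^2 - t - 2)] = 2*((5*t - 1)*(-9*t^2 + 2*t + 1)^2 + (45*t^2 - 10*t + (5*t - 1)*(9*t - 1) - 5)*(-3*t^3 + t^2 + t + 2))/(-3*t^3 + t^2 + t + 2)^3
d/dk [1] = 0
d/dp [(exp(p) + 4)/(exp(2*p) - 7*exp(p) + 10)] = (-(exp(p) + 4)*(2*exp(p) - 7) + exp(2*p) - 7*exp(p) + 10)*exp(p)/(exp(2*p) - 7*exp(p) + 10)^2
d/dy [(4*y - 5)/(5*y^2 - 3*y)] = 5*(-4*y^2 + 10*y - 3)/(y^2*(25*y^2 - 30*y + 9))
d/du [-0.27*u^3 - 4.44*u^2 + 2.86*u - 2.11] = -0.81*u^2 - 8.88*u + 2.86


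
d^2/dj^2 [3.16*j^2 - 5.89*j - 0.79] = 6.32000000000000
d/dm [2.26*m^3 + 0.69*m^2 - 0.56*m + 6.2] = 6.78*m^2 + 1.38*m - 0.56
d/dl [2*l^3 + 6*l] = 6*l^2 + 6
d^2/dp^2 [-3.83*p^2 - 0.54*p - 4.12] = -7.66000000000000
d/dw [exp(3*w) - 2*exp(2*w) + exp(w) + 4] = (3*exp(2*w) - 4*exp(w) + 1)*exp(w)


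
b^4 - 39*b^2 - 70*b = b*(b - 7)*(b + 2)*(b + 5)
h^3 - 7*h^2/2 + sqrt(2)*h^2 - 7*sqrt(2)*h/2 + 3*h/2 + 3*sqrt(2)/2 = (h - 3)*(h - 1/2)*(h + sqrt(2))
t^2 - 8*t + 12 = (t - 6)*(t - 2)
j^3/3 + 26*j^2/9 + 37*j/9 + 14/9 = (j/3 + 1/3)*(j + 2/3)*(j + 7)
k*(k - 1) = k^2 - k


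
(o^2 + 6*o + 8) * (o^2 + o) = o^4 + 7*o^3 + 14*o^2 + 8*o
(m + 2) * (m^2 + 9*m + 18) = m^3 + 11*m^2 + 36*m + 36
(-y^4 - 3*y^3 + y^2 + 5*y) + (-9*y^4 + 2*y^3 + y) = -10*y^4 - y^3 + y^2 + 6*y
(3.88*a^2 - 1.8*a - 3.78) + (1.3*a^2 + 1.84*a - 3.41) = 5.18*a^2 + 0.04*a - 7.19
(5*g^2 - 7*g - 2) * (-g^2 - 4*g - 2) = -5*g^4 - 13*g^3 + 20*g^2 + 22*g + 4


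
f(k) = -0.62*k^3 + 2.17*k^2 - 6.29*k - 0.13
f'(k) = -1.86*k^2 + 4.34*k - 6.29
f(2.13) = -9.67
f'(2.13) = -5.48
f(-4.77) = 146.54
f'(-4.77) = -69.31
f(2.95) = -15.72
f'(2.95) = -9.67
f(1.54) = -6.93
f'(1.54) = -4.02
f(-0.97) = 8.58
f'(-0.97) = -12.25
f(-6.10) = 259.71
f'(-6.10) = -101.97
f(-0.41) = 2.86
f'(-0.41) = -8.38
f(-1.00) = 8.95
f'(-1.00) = -12.49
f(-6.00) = 249.65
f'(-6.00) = -99.29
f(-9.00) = 684.23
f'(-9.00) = -196.01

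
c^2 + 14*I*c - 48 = (c + 6*I)*(c + 8*I)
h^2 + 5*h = h*(h + 5)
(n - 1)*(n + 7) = n^2 + 6*n - 7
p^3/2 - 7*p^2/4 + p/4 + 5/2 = (p/2 + 1/2)*(p - 5/2)*(p - 2)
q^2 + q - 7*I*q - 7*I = (q + 1)*(q - 7*I)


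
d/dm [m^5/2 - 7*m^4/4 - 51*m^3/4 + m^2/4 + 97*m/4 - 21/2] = 5*m^4/2 - 7*m^3 - 153*m^2/4 + m/2 + 97/4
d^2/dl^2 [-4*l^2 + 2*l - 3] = -8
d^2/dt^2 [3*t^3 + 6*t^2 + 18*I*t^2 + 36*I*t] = 18*t + 12 + 36*I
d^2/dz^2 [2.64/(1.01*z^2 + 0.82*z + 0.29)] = (-5.386128*z^2 - 4.372896*z + 2.64*(2.02*z + 0.82)*(4.04*z + 1.64) - 1.546512)/(1.01*z^2 + 0.82*z + 0.29)^3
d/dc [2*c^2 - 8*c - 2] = 4*c - 8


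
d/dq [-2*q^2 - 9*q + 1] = -4*q - 9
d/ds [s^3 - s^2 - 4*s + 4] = 3*s^2 - 2*s - 4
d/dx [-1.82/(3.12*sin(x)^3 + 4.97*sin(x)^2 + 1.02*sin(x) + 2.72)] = (17.0352*sin(x)^2 + 18.0908*sin(x) + 1.8564)*cos(x)/(3.12*sin(x)^3 + 4.97*sin(x)^2 + 1.02*sin(x) + 2.72)^2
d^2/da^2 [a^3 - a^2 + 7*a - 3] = 6*a - 2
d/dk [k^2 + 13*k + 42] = 2*k + 13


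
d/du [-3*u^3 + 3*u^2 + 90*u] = -9*u^2 + 6*u + 90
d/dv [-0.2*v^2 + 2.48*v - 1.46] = 2.48 - 0.4*v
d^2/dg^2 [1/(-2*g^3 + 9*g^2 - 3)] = 6*(-12*g^2*(g - 3)^2 + (2*g - 3)*(2*g^3 - 9*g^2 + 3))/(2*g^3 - 9*g^2 + 3)^3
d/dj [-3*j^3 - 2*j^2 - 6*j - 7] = -9*j^2 - 4*j - 6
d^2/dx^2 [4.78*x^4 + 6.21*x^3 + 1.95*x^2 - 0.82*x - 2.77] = 57.36*x^2 + 37.26*x + 3.9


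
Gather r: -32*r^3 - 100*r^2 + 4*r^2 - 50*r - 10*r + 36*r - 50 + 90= -32*r^3 - 96*r^2 - 24*r + 40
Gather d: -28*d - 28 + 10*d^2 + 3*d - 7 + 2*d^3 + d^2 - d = 2*d^3 + 11*d^2 - 26*d - 35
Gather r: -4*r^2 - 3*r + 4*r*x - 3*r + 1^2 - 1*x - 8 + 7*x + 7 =-4*r^2 + r*(4*x - 6) + 6*x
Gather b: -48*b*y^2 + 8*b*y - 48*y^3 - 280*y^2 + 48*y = b*(-48*y^2 + 8*y) - 48*y^3 - 280*y^2 + 48*y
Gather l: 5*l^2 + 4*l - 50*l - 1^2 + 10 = 5*l^2 - 46*l + 9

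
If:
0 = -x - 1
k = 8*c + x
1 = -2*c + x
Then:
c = -1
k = -9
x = -1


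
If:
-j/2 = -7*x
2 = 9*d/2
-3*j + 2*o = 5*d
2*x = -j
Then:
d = 4/9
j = 0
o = 10/9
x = 0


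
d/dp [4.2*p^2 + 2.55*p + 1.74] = 8.4*p + 2.55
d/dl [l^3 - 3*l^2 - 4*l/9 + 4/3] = 3*l^2 - 6*l - 4/9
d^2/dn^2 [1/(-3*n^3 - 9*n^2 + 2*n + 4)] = 2*(9*(n + 1)*(3*n^3 + 9*n^2 - 2*n - 4) - (9*n^2 + 18*n - 2)^2)/(3*n^3 + 9*n^2 - 2*n - 4)^3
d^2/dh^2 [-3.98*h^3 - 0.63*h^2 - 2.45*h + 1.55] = -23.88*h - 1.26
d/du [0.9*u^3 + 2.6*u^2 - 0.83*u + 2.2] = 2.7*u^2 + 5.2*u - 0.83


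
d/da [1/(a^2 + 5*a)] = (-2*a - 5)/(a^2*(a + 5)^2)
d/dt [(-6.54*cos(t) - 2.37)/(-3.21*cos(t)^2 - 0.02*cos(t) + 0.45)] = (20.9934*cos(t)^2 + 15.2154*cos(t) + 2.9904)*sin(t)/(10.3041*cos(t)^4 + 0.1284*cos(t)^3 - 2.8886*cos(t)^2 - 0.018*cos(t) + 0.2025)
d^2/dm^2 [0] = 0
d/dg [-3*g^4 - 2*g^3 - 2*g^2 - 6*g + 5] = -12*g^3 - 6*g^2 - 4*g - 6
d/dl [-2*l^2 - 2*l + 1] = -4*l - 2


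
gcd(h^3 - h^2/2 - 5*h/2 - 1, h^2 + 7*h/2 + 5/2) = h + 1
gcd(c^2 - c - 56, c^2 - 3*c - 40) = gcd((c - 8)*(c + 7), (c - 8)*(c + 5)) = c - 8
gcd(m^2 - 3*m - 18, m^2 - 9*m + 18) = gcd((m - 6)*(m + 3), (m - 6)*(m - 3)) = m - 6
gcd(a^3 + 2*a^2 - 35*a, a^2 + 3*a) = a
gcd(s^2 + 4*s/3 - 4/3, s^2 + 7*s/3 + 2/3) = s + 2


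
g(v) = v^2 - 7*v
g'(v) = 2*v - 7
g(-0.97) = 7.73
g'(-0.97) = -8.94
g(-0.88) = 6.93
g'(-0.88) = -8.76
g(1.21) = -7.01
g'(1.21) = -4.58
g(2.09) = -10.26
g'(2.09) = -2.82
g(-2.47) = 23.39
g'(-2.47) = -11.94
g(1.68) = -8.94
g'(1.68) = -3.64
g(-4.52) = 52.07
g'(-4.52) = -16.04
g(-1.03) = 8.27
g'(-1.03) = -9.06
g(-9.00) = 144.00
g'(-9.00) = -25.00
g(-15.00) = 330.00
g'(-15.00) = -37.00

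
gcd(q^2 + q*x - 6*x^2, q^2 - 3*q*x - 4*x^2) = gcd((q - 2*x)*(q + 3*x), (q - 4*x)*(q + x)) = 1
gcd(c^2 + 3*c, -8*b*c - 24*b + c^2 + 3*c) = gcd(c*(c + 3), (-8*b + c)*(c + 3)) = c + 3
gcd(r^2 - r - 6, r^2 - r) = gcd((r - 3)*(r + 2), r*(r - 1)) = 1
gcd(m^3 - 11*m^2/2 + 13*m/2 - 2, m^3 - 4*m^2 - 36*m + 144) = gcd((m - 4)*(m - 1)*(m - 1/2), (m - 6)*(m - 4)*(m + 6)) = m - 4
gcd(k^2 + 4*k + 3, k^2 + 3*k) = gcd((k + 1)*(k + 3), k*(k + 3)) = k + 3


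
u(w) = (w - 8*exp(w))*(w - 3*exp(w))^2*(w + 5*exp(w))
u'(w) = (1 - 8*exp(w))*(w - 3*exp(w))^2*(w + 5*exp(w)) + (2 - 6*exp(w))*(w - 8*exp(w))*(w - 3*exp(w))*(w + 5*exp(w)) + (w - 8*exp(w))*(w - 3*exp(w))^2*(5*exp(w) + 1) = -9*w^3*exp(w) + 4*w^3 - 26*w^2*exp(2*w) - 27*w^2*exp(w) + 639*w*exp(3*w) - 26*w*exp(2*w) - 1440*exp(4*w) + 213*exp(3*w)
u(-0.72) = -37.59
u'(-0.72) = -114.76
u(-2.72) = 66.08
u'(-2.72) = -82.71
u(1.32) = -56336.12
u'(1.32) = -228712.67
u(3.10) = -80253626.69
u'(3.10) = -325811834.94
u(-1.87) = 18.56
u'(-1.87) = -37.05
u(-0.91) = -20.42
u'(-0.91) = -70.78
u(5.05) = -209252430229.24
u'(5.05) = -840272736430.72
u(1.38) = -71889.90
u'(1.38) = -292353.78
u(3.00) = -53465855.24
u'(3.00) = -217242854.23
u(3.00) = -53465855.24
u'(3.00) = -217242854.23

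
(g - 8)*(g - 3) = g^2 - 11*g + 24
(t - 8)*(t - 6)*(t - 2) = t^3 - 16*t^2 + 76*t - 96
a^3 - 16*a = a*(a - 4)*(a + 4)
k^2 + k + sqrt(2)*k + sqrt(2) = (k + 1)*(k + sqrt(2))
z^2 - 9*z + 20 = (z - 5)*(z - 4)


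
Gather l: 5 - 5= 0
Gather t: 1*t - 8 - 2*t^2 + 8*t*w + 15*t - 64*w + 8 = -2*t^2 + t*(8*w + 16) - 64*w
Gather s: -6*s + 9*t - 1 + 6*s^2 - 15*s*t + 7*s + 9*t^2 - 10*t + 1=6*s^2 + s*(1 - 15*t) + 9*t^2 - t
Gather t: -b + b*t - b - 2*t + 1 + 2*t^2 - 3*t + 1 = -2*b + 2*t^2 + t*(b - 5) + 2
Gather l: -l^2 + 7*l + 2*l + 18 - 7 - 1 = -l^2 + 9*l + 10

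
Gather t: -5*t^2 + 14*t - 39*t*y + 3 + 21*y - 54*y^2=-5*t^2 + t*(14 - 39*y) - 54*y^2 + 21*y + 3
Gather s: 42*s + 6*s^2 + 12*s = 6*s^2 + 54*s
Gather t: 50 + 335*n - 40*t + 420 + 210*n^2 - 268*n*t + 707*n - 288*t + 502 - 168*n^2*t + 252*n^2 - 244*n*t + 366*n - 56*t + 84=462*n^2 + 1408*n + t*(-168*n^2 - 512*n - 384) + 1056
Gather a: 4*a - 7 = 4*a - 7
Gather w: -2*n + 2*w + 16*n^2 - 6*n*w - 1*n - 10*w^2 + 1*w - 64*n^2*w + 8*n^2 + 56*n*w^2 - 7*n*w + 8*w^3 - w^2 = 24*n^2 - 3*n + 8*w^3 + w^2*(56*n - 11) + w*(-64*n^2 - 13*n + 3)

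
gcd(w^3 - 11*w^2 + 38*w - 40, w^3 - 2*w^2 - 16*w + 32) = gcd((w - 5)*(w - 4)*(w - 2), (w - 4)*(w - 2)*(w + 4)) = w^2 - 6*w + 8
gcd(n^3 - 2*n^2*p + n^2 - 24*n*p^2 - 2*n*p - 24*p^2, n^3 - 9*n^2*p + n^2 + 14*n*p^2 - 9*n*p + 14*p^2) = n + 1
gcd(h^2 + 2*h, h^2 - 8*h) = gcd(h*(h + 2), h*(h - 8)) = h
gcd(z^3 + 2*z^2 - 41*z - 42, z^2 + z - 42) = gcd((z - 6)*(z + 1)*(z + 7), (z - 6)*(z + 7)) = z^2 + z - 42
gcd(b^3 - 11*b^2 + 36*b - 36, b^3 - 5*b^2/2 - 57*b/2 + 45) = b - 6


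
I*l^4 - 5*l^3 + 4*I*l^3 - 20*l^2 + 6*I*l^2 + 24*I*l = l*(l + 4)*(l + 6*I)*(I*l + 1)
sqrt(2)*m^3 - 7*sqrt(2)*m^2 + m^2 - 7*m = m*(m - 7)*(sqrt(2)*m + 1)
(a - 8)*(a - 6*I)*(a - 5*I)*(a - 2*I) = a^4 - 8*a^3 - 13*I*a^3 - 52*a^2 + 104*I*a^2 + 416*a + 60*I*a - 480*I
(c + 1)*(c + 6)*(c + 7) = c^3 + 14*c^2 + 55*c + 42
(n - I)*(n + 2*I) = n^2 + I*n + 2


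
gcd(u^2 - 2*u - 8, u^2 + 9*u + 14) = u + 2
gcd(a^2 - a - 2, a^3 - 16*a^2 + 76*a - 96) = a - 2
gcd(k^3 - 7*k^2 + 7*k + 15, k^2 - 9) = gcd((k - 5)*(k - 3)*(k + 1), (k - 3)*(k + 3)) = k - 3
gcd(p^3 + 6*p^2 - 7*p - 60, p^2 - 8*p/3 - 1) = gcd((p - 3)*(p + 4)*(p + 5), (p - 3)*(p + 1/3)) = p - 3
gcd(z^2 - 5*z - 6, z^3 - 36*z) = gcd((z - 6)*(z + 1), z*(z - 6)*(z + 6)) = z - 6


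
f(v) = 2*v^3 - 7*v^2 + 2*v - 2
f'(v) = 6*v^2 - 14*v + 2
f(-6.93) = -1017.66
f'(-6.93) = 387.17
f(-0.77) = -8.60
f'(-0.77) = 16.34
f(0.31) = -1.99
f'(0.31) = -1.76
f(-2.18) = -60.35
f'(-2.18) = 61.03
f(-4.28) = -295.59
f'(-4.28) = 171.83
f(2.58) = -9.09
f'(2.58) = 5.82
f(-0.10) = -2.27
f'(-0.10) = 3.46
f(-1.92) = -45.80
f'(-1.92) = 51.00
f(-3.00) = -125.00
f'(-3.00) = 98.00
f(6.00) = 190.00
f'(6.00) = 134.00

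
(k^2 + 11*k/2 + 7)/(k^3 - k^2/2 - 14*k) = (k + 2)/(k*(k - 4))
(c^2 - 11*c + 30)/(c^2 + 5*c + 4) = (c^2 - 11*c + 30)/(c^2 + 5*c + 4)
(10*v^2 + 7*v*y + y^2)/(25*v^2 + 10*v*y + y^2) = (2*v + y)/(5*v + y)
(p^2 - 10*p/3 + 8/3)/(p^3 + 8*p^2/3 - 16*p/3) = (p - 2)/(p*(p + 4))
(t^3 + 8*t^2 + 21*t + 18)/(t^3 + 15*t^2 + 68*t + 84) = (t^2 + 6*t + 9)/(t^2 + 13*t + 42)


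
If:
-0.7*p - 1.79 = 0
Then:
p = -2.56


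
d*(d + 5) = d^2 + 5*d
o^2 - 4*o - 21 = (o - 7)*(o + 3)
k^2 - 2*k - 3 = (k - 3)*(k + 1)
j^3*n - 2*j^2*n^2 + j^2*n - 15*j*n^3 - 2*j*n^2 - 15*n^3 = (j - 5*n)*(j + 3*n)*(j*n + n)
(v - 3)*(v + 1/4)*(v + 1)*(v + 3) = v^4 + 5*v^3/4 - 35*v^2/4 - 45*v/4 - 9/4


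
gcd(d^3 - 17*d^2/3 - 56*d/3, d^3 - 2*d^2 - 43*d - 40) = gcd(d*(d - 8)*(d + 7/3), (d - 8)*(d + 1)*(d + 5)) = d - 8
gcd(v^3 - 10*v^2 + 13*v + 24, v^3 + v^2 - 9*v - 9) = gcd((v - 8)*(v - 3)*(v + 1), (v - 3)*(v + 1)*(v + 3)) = v^2 - 2*v - 3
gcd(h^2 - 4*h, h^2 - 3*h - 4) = h - 4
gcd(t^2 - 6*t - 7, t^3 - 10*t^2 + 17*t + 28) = t^2 - 6*t - 7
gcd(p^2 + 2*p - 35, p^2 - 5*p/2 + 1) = 1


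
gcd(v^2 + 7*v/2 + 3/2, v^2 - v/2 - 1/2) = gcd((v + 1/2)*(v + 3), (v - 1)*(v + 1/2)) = v + 1/2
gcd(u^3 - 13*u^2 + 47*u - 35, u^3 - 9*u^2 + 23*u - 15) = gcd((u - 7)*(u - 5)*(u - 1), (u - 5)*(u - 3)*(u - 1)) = u^2 - 6*u + 5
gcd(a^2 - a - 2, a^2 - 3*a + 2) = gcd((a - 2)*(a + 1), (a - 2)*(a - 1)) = a - 2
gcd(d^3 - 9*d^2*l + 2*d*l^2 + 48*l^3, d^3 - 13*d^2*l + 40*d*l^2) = d - 8*l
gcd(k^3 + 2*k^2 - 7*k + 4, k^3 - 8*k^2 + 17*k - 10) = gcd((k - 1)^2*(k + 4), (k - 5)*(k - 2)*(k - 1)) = k - 1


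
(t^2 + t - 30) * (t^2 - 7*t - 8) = t^4 - 6*t^3 - 45*t^2 + 202*t + 240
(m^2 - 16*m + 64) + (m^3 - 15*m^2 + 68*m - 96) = m^3 - 14*m^2 + 52*m - 32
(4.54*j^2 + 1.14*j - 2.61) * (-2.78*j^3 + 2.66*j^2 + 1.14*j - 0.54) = -12.6212*j^5 + 8.9072*j^4 + 15.4638*j^3 - 8.0946*j^2 - 3.591*j + 1.4094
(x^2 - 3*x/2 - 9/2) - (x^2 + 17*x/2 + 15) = -10*x - 39/2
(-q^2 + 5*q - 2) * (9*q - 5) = -9*q^3 + 50*q^2 - 43*q + 10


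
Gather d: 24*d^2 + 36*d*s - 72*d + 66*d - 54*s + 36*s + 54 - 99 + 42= 24*d^2 + d*(36*s - 6) - 18*s - 3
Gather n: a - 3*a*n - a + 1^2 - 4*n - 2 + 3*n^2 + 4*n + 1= -3*a*n + 3*n^2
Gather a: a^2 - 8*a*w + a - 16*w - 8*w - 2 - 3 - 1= a^2 + a*(1 - 8*w) - 24*w - 6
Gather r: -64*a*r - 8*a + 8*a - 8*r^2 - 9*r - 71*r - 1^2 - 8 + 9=-8*r^2 + r*(-64*a - 80)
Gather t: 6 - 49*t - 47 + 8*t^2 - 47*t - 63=8*t^2 - 96*t - 104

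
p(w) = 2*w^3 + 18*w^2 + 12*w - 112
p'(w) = 6*w^2 + 36*w + 12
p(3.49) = 234.14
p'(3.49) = 210.72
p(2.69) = 89.46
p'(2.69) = 152.26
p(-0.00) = -112.00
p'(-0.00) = 12.00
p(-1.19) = -104.16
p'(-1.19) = -22.34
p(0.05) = -111.35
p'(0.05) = 13.82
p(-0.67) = -112.56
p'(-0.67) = -9.43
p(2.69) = 89.46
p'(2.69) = 152.26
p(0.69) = -94.49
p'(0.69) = 39.70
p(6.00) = 1040.00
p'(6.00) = 444.00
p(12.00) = 6080.00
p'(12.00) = 1308.00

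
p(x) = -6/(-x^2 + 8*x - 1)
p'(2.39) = 0.13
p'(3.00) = 0.06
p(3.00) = -0.43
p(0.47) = -2.36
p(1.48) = -0.69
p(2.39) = -0.48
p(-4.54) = 0.10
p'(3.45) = 0.03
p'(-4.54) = 0.03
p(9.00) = 0.60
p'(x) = -6*(2*x - 8)/(-x^2 + 8*x - 1)^2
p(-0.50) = 1.14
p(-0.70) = 0.85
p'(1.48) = 0.40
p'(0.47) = 6.57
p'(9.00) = -0.60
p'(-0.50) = 1.96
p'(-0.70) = 1.12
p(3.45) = -0.41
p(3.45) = -0.41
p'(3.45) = 0.03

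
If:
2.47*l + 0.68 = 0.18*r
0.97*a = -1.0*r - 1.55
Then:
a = -1.03092783505155*r - 1.5979381443299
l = 0.0728744939271255*r - 0.275303643724696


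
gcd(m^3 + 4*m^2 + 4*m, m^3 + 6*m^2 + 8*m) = m^2 + 2*m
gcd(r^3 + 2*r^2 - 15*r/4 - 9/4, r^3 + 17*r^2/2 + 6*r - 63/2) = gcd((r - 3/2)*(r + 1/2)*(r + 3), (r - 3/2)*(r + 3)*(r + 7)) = r^2 + 3*r/2 - 9/2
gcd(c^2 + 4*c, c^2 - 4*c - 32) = c + 4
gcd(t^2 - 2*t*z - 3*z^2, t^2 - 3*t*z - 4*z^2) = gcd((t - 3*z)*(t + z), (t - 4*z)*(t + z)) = t + z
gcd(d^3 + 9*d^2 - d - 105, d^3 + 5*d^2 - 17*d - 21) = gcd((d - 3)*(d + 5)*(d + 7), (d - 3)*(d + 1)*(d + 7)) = d^2 + 4*d - 21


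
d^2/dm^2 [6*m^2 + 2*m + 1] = 12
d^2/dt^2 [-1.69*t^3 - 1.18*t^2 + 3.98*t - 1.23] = -10.14*t - 2.36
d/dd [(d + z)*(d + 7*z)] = 2*d + 8*z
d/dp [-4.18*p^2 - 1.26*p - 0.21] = -8.36*p - 1.26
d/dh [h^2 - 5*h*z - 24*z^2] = 2*h - 5*z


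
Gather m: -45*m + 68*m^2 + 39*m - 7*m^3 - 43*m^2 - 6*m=-7*m^3 + 25*m^2 - 12*m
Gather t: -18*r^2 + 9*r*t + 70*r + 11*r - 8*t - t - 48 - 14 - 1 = -18*r^2 + 81*r + t*(9*r - 9) - 63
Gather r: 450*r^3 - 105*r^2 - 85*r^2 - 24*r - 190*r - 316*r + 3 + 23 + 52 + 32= 450*r^3 - 190*r^2 - 530*r + 110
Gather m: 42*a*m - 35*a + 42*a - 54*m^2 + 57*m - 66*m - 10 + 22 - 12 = 7*a - 54*m^2 + m*(42*a - 9)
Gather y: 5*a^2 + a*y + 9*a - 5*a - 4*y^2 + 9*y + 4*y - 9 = 5*a^2 + 4*a - 4*y^2 + y*(a + 13) - 9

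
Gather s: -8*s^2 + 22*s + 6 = -8*s^2 + 22*s + 6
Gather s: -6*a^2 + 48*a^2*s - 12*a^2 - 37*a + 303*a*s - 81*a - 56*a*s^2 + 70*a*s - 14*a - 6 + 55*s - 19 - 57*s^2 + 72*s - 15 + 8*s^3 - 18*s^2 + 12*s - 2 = -18*a^2 - 132*a + 8*s^3 + s^2*(-56*a - 75) + s*(48*a^2 + 373*a + 139) - 42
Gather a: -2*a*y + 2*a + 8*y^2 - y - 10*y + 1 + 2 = a*(2 - 2*y) + 8*y^2 - 11*y + 3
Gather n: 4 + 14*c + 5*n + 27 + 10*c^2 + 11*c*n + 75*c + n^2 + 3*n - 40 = 10*c^2 + 89*c + n^2 + n*(11*c + 8) - 9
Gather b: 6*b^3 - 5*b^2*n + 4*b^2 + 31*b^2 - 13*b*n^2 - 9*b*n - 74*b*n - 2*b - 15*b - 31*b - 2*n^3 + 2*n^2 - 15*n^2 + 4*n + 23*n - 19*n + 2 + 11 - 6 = 6*b^3 + b^2*(35 - 5*n) + b*(-13*n^2 - 83*n - 48) - 2*n^3 - 13*n^2 + 8*n + 7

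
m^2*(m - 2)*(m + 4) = m^4 + 2*m^3 - 8*m^2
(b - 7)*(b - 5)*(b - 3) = b^3 - 15*b^2 + 71*b - 105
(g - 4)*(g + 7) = g^2 + 3*g - 28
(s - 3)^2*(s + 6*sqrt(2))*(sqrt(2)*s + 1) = sqrt(2)*s^4 - 6*sqrt(2)*s^3 + 13*s^3 - 78*s^2 + 15*sqrt(2)*s^2 - 36*sqrt(2)*s + 117*s + 54*sqrt(2)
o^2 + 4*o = o*(o + 4)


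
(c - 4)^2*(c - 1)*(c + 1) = c^4 - 8*c^3 + 15*c^2 + 8*c - 16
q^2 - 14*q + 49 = (q - 7)^2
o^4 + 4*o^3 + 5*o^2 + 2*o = o*(o + 1)^2*(o + 2)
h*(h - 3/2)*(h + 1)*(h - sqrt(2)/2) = h^4 - sqrt(2)*h^3/2 - h^3/2 - 3*h^2/2 + sqrt(2)*h^2/4 + 3*sqrt(2)*h/4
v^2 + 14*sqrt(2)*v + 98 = (v + 7*sqrt(2))^2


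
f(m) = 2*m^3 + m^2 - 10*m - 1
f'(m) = 6*m^2 + 2*m - 10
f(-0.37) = 2.74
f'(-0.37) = -9.92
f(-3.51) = -40.07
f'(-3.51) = 56.90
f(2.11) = 1.14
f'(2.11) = 20.93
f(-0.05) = -0.50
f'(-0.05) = -10.08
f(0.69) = -6.77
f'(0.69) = -5.76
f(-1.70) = 9.06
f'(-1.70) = 3.94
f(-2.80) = -9.06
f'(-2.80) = 31.44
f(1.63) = -5.98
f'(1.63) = 9.20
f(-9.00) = -1288.00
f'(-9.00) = 458.00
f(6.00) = 407.00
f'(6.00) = 218.00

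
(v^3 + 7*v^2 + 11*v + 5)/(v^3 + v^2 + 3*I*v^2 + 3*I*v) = (v^2 + 6*v + 5)/(v*(v + 3*I))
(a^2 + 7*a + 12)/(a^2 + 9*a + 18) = (a + 4)/(a + 6)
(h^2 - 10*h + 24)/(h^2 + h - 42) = (h - 4)/(h + 7)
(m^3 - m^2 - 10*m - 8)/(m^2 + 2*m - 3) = (m^3 - m^2 - 10*m - 8)/(m^2 + 2*m - 3)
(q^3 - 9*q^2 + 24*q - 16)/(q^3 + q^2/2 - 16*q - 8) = 2*(q^2 - 5*q + 4)/(2*q^2 + 9*q + 4)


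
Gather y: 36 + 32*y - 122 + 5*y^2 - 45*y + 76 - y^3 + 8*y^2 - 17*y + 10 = -y^3 + 13*y^2 - 30*y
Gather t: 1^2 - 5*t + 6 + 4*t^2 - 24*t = 4*t^2 - 29*t + 7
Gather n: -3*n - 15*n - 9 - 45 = -18*n - 54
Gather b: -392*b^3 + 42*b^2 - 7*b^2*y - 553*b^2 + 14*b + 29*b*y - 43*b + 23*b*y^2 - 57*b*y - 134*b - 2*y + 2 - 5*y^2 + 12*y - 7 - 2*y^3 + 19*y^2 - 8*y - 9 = -392*b^3 + b^2*(-7*y - 511) + b*(23*y^2 - 28*y - 163) - 2*y^3 + 14*y^2 + 2*y - 14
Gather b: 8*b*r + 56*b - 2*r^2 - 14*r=b*(8*r + 56) - 2*r^2 - 14*r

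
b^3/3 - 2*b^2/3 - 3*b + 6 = (b/3 + 1)*(b - 3)*(b - 2)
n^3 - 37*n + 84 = (n - 4)*(n - 3)*(n + 7)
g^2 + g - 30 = (g - 5)*(g + 6)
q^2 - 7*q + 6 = (q - 6)*(q - 1)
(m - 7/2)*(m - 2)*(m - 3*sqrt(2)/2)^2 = m^4 - 11*m^3/2 - 3*sqrt(2)*m^3 + 23*m^2/2 + 33*sqrt(2)*m^2/2 - 21*sqrt(2)*m - 99*m/4 + 63/2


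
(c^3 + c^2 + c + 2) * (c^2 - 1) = c^5 + c^4 + c^2 - c - 2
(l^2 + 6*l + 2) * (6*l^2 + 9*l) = 6*l^4 + 45*l^3 + 66*l^2 + 18*l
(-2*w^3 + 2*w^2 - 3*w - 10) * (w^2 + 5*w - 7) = -2*w^5 - 8*w^4 + 21*w^3 - 39*w^2 - 29*w + 70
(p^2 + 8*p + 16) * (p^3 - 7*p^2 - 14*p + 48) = p^5 + p^4 - 54*p^3 - 176*p^2 + 160*p + 768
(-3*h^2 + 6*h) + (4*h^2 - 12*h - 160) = h^2 - 6*h - 160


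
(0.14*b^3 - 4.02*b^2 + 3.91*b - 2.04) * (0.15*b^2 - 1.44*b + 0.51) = 0.021*b^5 - 0.8046*b^4 + 6.4467*b^3 - 7.9866*b^2 + 4.9317*b - 1.0404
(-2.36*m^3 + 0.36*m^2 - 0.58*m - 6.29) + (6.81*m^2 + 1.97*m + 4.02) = -2.36*m^3 + 7.17*m^2 + 1.39*m - 2.27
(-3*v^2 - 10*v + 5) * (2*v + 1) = -6*v^3 - 23*v^2 + 5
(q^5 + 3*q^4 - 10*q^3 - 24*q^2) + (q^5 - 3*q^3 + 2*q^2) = 2*q^5 + 3*q^4 - 13*q^3 - 22*q^2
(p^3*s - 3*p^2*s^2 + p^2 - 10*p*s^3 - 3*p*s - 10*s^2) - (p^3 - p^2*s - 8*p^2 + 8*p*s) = p^3*s - p^3 - 3*p^2*s^2 + p^2*s + 9*p^2 - 10*p*s^3 - 11*p*s - 10*s^2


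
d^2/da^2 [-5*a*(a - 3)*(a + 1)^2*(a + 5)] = -100*a^3 - 240*a^2 + 300*a + 280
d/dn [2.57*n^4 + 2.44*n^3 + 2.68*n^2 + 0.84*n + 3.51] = 10.28*n^3 + 7.32*n^2 + 5.36*n + 0.84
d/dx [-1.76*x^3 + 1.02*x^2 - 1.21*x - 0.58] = -5.28*x^2 + 2.04*x - 1.21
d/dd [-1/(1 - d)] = -1/(d - 1)^2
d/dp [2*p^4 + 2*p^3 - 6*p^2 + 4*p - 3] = 8*p^3 + 6*p^2 - 12*p + 4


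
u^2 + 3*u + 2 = (u + 1)*(u + 2)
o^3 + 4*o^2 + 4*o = o*(o + 2)^2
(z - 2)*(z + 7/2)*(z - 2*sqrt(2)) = z^3 - 2*sqrt(2)*z^2 + 3*z^2/2 - 7*z - 3*sqrt(2)*z + 14*sqrt(2)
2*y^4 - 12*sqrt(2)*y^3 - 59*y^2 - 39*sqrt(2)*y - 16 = (y - 8*sqrt(2))*(y + sqrt(2))*(sqrt(2)*y + 1)^2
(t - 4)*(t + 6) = t^2 + 2*t - 24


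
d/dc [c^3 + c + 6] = 3*c^2 + 1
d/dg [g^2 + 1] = 2*g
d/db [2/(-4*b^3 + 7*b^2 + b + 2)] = 2*(12*b^2 - 14*b - 1)/(-4*b^3 + 7*b^2 + b + 2)^2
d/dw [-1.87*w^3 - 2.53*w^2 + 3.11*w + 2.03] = -5.61*w^2 - 5.06*w + 3.11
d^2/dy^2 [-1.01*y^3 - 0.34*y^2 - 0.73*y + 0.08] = -6.06*y - 0.68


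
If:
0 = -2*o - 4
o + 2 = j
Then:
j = 0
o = -2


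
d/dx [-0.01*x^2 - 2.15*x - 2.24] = -0.02*x - 2.15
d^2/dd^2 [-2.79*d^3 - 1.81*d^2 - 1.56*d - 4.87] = -16.74*d - 3.62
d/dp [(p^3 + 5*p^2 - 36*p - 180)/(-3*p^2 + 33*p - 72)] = (-p^4 + 22*p^3 - 53*p^2 - 600*p + 2844)/(3*(p^4 - 22*p^3 + 169*p^2 - 528*p + 576))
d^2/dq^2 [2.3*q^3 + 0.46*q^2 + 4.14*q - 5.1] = 13.8*q + 0.92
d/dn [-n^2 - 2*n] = -2*n - 2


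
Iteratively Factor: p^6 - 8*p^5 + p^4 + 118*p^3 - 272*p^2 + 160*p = (p - 2)*(p^5 - 6*p^4 - 11*p^3 + 96*p^2 - 80*p) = (p - 4)*(p - 2)*(p^4 - 2*p^3 - 19*p^2 + 20*p) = (p - 5)*(p - 4)*(p - 2)*(p^3 + 3*p^2 - 4*p) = p*(p - 5)*(p - 4)*(p - 2)*(p^2 + 3*p - 4) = p*(p - 5)*(p - 4)*(p - 2)*(p + 4)*(p - 1)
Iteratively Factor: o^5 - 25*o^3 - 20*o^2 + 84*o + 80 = (o - 5)*(o^4 + 5*o^3 - 20*o - 16) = (o - 5)*(o + 1)*(o^3 + 4*o^2 - 4*o - 16) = (o - 5)*(o + 1)*(o + 2)*(o^2 + 2*o - 8) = (o - 5)*(o - 2)*(o + 1)*(o + 2)*(o + 4)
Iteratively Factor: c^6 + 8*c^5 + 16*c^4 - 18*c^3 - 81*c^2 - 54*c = (c + 3)*(c^5 + 5*c^4 + c^3 - 21*c^2 - 18*c) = (c + 3)^2*(c^4 + 2*c^3 - 5*c^2 - 6*c) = (c + 1)*(c + 3)^2*(c^3 + c^2 - 6*c) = (c + 1)*(c + 3)^3*(c^2 - 2*c) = (c - 2)*(c + 1)*(c + 3)^3*(c)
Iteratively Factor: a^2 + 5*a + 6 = (a + 2)*(a + 3)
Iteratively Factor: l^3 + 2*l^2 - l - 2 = (l - 1)*(l^2 + 3*l + 2) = (l - 1)*(l + 2)*(l + 1)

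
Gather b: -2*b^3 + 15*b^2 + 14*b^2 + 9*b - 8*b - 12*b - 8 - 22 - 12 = -2*b^3 + 29*b^2 - 11*b - 42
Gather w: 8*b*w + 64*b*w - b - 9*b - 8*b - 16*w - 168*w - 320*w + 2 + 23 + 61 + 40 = -18*b + w*(72*b - 504) + 126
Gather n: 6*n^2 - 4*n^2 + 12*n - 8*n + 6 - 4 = 2*n^2 + 4*n + 2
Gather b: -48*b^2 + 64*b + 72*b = -48*b^2 + 136*b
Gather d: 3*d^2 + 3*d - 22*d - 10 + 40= 3*d^2 - 19*d + 30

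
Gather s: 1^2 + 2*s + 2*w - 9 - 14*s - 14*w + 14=-12*s - 12*w + 6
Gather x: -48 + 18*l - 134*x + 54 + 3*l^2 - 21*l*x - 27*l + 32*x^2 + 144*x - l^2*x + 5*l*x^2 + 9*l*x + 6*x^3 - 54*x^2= 3*l^2 - 9*l + 6*x^3 + x^2*(5*l - 22) + x*(-l^2 - 12*l + 10) + 6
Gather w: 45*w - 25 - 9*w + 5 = 36*w - 20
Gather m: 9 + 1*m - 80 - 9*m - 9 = -8*m - 80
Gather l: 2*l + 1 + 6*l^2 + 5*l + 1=6*l^2 + 7*l + 2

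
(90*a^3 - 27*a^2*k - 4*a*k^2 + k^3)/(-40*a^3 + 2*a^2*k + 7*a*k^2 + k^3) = (-18*a^2 + 9*a*k - k^2)/(8*a^2 - 2*a*k - k^2)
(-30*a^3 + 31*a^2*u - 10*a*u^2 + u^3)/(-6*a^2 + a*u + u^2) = (15*a^2 - 8*a*u + u^2)/(3*a + u)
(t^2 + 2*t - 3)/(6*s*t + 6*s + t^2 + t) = (t^2 + 2*t - 3)/(6*s*t + 6*s + t^2 + t)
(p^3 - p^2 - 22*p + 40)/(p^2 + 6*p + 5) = (p^2 - 6*p + 8)/(p + 1)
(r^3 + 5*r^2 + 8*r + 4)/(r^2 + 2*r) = r + 3 + 2/r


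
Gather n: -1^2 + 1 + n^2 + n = n^2 + n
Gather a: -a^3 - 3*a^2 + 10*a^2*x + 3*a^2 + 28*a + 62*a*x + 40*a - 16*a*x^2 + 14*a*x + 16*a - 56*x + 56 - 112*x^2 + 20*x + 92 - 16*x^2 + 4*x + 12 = -a^3 + 10*a^2*x + a*(-16*x^2 + 76*x + 84) - 128*x^2 - 32*x + 160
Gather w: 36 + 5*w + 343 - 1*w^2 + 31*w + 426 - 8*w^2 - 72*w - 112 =-9*w^2 - 36*w + 693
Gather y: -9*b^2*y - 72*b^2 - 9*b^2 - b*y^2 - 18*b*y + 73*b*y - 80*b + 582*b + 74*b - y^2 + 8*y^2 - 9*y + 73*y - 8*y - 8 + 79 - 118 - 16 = -81*b^2 + 576*b + y^2*(7 - b) + y*(-9*b^2 + 55*b + 56) - 63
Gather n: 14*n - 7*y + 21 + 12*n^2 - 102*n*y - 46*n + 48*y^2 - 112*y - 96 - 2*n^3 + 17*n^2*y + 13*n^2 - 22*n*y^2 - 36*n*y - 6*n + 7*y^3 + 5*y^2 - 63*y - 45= -2*n^3 + n^2*(17*y + 25) + n*(-22*y^2 - 138*y - 38) + 7*y^3 + 53*y^2 - 182*y - 120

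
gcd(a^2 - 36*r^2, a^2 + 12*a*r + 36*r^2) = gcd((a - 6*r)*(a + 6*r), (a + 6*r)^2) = a + 6*r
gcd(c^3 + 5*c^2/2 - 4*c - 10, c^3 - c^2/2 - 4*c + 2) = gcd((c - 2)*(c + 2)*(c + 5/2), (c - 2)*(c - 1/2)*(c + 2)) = c^2 - 4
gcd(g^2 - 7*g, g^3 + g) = g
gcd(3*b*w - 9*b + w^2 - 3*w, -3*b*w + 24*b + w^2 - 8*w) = 1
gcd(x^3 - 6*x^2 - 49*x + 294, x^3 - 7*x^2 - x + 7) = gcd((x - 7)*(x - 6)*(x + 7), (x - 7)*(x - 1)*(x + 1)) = x - 7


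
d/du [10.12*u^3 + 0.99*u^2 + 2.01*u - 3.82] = 30.36*u^2 + 1.98*u + 2.01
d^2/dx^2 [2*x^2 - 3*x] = 4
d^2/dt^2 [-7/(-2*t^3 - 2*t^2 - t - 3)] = 14*(-2*(3*t + 1)*(2*t^3 + 2*t^2 + t + 3) + (6*t^2 + 4*t + 1)^2)/(2*t^3 + 2*t^2 + t + 3)^3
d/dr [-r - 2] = -1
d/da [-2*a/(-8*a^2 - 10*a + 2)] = (4*a^2 - a*(8*a + 5) + 5*a - 1)/(4*a^2 + 5*a - 1)^2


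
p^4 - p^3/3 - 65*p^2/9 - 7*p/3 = p*(p - 3)*(p + 1/3)*(p + 7/3)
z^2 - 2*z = z*(z - 2)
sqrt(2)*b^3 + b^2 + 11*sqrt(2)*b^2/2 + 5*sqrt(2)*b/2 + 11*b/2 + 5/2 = (b + 1/2)*(b + 5)*(sqrt(2)*b + 1)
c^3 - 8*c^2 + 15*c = c*(c - 5)*(c - 3)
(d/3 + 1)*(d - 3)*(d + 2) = d^3/3 + 2*d^2/3 - 3*d - 6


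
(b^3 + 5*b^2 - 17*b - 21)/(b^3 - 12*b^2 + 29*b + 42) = (b^2 + 4*b - 21)/(b^2 - 13*b + 42)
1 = 1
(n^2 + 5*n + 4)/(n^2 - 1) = (n + 4)/(n - 1)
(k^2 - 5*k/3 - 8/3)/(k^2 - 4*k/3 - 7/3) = (3*k - 8)/(3*k - 7)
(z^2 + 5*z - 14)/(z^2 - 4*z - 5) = (-z^2 - 5*z + 14)/(-z^2 + 4*z + 5)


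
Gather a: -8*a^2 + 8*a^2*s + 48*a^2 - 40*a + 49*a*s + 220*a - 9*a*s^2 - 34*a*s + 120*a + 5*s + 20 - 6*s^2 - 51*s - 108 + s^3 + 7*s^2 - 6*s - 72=a^2*(8*s + 40) + a*(-9*s^2 + 15*s + 300) + s^3 + s^2 - 52*s - 160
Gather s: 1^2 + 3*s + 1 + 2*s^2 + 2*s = 2*s^2 + 5*s + 2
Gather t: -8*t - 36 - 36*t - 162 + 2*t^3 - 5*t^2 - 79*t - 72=2*t^3 - 5*t^2 - 123*t - 270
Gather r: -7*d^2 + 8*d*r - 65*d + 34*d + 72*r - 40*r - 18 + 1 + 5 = -7*d^2 - 31*d + r*(8*d + 32) - 12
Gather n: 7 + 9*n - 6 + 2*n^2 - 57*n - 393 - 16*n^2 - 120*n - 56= -14*n^2 - 168*n - 448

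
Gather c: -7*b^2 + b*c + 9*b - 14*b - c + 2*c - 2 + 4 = -7*b^2 - 5*b + c*(b + 1) + 2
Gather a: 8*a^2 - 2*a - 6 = 8*a^2 - 2*a - 6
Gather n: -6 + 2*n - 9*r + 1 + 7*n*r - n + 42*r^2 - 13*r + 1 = n*(7*r + 1) + 42*r^2 - 22*r - 4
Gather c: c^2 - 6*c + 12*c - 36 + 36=c^2 + 6*c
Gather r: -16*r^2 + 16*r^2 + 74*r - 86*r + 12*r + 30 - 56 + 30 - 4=0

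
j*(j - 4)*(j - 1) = j^3 - 5*j^2 + 4*j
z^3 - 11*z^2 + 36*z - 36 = (z - 6)*(z - 3)*(z - 2)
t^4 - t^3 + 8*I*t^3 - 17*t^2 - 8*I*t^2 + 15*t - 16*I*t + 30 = (t - 2)*(t + 1)*(t + 3*I)*(t + 5*I)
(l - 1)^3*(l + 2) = l^4 - l^3 - 3*l^2 + 5*l - 2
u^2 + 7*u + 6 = (u + 1)*(u + 6)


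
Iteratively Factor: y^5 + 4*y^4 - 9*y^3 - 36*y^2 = (y)*(y^4 + 4*y^3 - 9*y^2 - 36*y) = y*(y + 3)*(y^3 + y^2 - 12*y) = y^2*(y + 3)*(y^2 + y - 12) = y^2*(y - 3)*(y + 3)*(y + 4)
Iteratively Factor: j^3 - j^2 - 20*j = (j - 5)*(j^2 + 4*j) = (j - 5)*(j + 4)*(j)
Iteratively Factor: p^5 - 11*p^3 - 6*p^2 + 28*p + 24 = (p - 2)*(p^4 + 2*p^3 - 7*p^2 - 20*p - 12) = (p - 2)*(p + 2)*(p^3 - 7*p - 6) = (p - 2)*(p + 1)*(p + 2)*(p^2 - p - 6) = (p - 3)*(p - 2)*(p + 1)*(p + 2)*(p + 2)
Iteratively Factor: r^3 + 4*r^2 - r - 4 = (r + 4)*(r^2 - 1) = (r + 1)*(r + 4)*(r - 1)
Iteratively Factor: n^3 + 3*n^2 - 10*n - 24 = (n - 3)*(n^2 + 6*n + 8) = (n - 3)*(n + 4)*(n + 2)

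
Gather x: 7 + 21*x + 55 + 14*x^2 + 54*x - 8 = 14*x^2 + 75*x + 54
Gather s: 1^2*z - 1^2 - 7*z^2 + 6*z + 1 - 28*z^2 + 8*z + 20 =-35*z^2 + 15*z + 20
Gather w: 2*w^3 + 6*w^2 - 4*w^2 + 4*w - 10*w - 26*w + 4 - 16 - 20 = 2*w^3 + 2*w^2 - 32*w - 32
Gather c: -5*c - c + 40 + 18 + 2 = 60 - 6*c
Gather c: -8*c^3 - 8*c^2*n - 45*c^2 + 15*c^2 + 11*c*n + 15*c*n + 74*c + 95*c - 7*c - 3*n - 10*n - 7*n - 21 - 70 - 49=-8*c^3 + c^2*(-8*n - 30) + c*(26*n + 162) - 20*n - 140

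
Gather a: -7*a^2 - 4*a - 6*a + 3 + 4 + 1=-7*a^2 - 10*a + 8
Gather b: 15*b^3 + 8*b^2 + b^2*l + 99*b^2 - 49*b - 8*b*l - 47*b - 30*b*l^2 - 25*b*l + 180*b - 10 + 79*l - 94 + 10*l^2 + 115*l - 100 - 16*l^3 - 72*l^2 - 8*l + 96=15*b^3 + b^2*(l + 107) + b*(-30*l^2 - 33*l + 84) - 16*l^3 - 62*l^2 + 186*l - 108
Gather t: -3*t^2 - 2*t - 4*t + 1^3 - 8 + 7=-3*t^2 - 6*t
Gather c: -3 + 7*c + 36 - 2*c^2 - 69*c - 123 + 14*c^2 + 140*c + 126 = 12*c^2 + 78*c + 36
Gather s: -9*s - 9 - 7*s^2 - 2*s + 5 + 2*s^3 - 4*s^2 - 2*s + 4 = 2*s^3 - 11*s^2 - 13*s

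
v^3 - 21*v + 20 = (v - 4)*(v - 1)*(v + 5)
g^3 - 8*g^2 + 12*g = g*(g - 6)*(g - 2)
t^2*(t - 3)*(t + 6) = t^4 + 3*t^3 - 18*t^2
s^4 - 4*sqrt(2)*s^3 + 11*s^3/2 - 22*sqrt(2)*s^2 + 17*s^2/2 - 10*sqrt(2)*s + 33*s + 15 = (s + 1/2)*(s + 5)*(s - 3*sqrt(2))*(s - sqrt(2))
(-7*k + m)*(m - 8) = -7*k*m + 56*k + m^2 - 8*m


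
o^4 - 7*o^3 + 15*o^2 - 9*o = o*(o - 3)^2*(o - 1)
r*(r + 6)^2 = r^3 + 12*r^2 + 36*r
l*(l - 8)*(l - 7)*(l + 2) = l^4 - 13*l^3 + 26*l^2 + 112*l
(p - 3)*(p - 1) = p^2 - 4*p + 3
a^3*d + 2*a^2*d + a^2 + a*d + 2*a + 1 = (a + 1)^2*(a*d + 1)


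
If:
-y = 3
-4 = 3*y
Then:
No Solution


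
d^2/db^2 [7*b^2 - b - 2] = 14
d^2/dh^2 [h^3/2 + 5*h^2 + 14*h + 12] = 3*h + 10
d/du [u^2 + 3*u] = 2*u + 3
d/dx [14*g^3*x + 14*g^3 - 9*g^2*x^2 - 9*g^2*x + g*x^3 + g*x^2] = g*(14*g^2 - 18*g*x - 9*g + 3*x^2 + 2*x)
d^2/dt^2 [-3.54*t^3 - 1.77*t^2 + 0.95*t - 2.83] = -21.24*t - 3.54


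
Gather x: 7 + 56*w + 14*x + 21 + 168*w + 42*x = 224*w + 56*x + 28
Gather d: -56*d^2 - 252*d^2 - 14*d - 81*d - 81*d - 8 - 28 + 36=-308*d^2 - 176*d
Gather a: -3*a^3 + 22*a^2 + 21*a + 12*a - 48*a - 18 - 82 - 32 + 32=-3*a^3 + 22*a^2 - 15*a - 100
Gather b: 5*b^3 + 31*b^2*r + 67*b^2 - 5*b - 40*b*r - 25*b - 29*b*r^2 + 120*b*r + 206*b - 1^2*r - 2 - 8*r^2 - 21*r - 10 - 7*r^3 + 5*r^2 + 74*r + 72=5*b^3 + b^2*(31*r + 67) + b*(-29*r^2 + 80*r + 176) - 7*r^3 - 3*r^2 + 52*r + 60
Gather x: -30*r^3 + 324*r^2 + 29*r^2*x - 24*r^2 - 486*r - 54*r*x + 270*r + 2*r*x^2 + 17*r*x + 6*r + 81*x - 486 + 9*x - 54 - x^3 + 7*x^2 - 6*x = -30*r^3 + 300*r^2 - 210*r - x^3 + x^2*(2*r + 7) + x*(29*r^2 - 37*r + 84) - 540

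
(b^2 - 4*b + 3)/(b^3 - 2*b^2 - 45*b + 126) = (b - 1)/(b^2 + b - 42)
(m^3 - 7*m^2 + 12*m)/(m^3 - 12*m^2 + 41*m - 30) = m*(m^2 - 7*m + 12)/(m^3 - 12*m^2 + 41*m - 30)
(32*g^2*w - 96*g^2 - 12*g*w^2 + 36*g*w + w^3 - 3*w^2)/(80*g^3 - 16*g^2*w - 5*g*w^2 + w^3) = (-8*g*w + 24*g + w^2 - 3*w)/(-20*g^2 - g*w + w^2)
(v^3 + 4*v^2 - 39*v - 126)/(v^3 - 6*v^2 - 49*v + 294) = (v + 3)/(v - 7)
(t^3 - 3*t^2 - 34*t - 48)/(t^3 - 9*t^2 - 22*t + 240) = (t^2 + 5*t + 6)/(t^2 - t - 30)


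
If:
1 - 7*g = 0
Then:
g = 1/7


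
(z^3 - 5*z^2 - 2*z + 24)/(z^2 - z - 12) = (z^2 - z - 6)/(z + 3)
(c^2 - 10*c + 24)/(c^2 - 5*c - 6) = (c - 4)/(c + 1)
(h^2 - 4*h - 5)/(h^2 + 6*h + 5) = (h - 5)/(h + 5)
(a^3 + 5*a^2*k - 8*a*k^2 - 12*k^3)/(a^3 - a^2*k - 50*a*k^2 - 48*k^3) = (a - 2*k)/(a - 8*k)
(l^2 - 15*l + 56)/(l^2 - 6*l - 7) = (l - 8)/(l + 1)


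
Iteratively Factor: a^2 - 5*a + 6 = (a - 2)*(a - 3)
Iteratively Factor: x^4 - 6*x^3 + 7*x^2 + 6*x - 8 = (x - 1)*(x^3 - 5*x^2 + 2*x + 8) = (x - 4)*(x - 1)*(x^2 - x - 2) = (x - 4)*(x - 2)*(x - 1)*(x + 1)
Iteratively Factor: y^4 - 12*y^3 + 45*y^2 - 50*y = (y)*(y^3 - 12*y^2 + 45*y - 50) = y*(y - 5)*(y^2 - 7*y + 10) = y*(y - 5)*(y - 2)*(y - 5)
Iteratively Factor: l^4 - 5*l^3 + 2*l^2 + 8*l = (l - 4)*(l^3 - l^2 - 2*l) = (l - 4)*(l - 2)*(l^2 + l) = (l - 4)*(l - 2)*(l + 1)*(l)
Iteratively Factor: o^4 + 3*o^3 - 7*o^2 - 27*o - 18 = (o + 3)*(o^3 - 7*o - 6) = (o + 1)*(o + 3)*(o^2 - o - 6) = (o - 3)*(o + 1)*(o + 3)*(o + 2)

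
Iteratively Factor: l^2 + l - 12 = (l + 4)*(l - 3)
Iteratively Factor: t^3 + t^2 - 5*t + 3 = (t - 1)*(t^2 + 2*t - 3) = (t - 1)^2*(t + 3)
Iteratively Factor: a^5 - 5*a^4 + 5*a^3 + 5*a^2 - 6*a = (a)*(a^4 - 5*a^3 + 5*a^2 + 5*a - 6) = a*(a - 3)*(a^3 - 2*a^2 - a + 2) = a*(a - 3)*(a + 1)*(a^2 - 3*a + 2) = a*(a - 3)*(a - 1)*(a + 1)*(a - 2)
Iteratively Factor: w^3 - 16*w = (w + 4)*(w^2 - 4*w) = (w - 4)*(w + 4)*(w)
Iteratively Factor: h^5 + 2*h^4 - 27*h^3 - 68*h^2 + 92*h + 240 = (h + 3)*(h^4 - h^3 - 24*h^2 + 4*h + 80) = (h + 2)*(h + 3)*(h^3 - 3*h^2 - 18*h + 40) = (h - 5)*(h + 2)*(h + 3)*(h^2 + 2*h - 8) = (h - 5)*(h + 2)*(h + 3)*(h + 4)*(h - 2)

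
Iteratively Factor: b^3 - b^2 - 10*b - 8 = (b + 2)*(b^2 - 3*b - 4) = (b + 1)*(b + 2)*(b - 4)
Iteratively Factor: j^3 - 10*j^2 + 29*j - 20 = (j - 4)*(j^2 - 6*j + 5) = (j - 5)*(j - 4)*(j - 1)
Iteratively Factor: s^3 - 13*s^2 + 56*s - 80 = (s - 5)*(s^2 - 8*s + 16) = (s - 5)*(s - 4)*(s - 4)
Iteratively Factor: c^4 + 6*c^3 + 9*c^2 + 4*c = (c + 4)*(c^3 + 2*c^2 + c) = (c + 1)*(c + 4)*(c^2 + c) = c*(c + 1)*(c + 4)*(c + 1)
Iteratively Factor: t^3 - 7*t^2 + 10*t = (t - 2)*(t^2 - 5*t) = t*(t - 2)*(t - 5)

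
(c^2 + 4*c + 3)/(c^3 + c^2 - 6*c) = (c + 1)/(c*(c - 2))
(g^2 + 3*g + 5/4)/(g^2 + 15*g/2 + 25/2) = (g + 1/2)/(g + 5)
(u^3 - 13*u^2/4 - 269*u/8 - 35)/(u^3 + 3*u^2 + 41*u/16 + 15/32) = 4*(2*u^2 - 9*u - 56)/(8*u^2 + 14*u + 3)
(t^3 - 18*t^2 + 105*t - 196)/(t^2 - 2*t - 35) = (t^2 - 11*t + 28)/(t + 5)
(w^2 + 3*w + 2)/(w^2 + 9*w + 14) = (w + 1)/(w + 7)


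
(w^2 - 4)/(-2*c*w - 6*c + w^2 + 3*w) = (4 - w^2)/(2*c*w + 6*c - w^2 - 3*w)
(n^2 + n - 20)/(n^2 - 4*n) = (n + 5)/n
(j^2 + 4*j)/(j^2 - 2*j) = (j + 4)/(j - 2)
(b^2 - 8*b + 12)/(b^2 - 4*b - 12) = (b - 2)/(b + 2)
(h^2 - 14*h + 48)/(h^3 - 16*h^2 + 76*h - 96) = 1/(h - 2)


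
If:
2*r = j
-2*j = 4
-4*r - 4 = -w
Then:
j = -2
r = -1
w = 0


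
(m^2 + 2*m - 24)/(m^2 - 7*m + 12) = (m + 6)/(m - 3)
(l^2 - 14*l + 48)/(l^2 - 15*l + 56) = (l - 6)/(l - 7)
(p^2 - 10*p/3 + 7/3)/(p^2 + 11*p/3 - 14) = (p - 1)/(p + 6)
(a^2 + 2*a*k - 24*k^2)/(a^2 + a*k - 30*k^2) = (a - 4*k)/(a - 5*k)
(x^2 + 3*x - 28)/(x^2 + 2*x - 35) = (x - 4)/(x - 5)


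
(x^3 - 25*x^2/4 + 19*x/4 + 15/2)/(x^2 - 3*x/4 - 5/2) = (4*x^2 - 17*x - 15)/(4*x + 5)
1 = 1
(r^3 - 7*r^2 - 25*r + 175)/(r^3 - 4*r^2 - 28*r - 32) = (-r^3 + 7*r^2 + 25*r - 175)/(-r^3 + 4*r^2 + 28*r + 32)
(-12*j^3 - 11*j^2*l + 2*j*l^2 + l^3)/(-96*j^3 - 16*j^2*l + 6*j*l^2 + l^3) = (3*j^2 + 2*j*l - l^2)/(24*j^2 - 2*j*l - l^2)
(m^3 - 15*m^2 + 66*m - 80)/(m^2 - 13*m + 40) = m - 2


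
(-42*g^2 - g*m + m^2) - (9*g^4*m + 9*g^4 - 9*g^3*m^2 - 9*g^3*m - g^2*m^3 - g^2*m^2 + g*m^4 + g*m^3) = -9*g^4*m - 9*g^4 + 9*g^3*m^2 + 9*g^3*m + g^2*m^3 + g^2*m^2 - 42*g^2 - g*m^4 - g*m^3 - g*m + m^2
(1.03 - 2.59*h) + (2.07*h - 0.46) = 0.57 - 0.52*h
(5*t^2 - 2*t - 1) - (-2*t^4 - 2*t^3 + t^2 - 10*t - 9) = 2*t^4 + 2*t^3 + 4*t^2 + 8*t + 8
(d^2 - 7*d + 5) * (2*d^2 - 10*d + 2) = 2*d^4 - 24*d^3 + 82*d^2 - 64*d + 10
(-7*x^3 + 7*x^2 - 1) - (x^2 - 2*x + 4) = -7*x^3 + 6*x^2 + 2*x - 5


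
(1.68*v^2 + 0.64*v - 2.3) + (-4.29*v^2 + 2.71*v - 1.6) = -2.61*v^2 + 3.35*v - 3.9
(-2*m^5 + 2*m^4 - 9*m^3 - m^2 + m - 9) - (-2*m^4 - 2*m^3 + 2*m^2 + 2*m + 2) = -2*m^5 + 4*m^4 - 7*m^3 - 3*m^2 - m - 11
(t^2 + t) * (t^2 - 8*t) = t^4 - 7*t^3 - 8*t^2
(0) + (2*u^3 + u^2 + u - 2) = 2*u^3 + u^2 + u - 2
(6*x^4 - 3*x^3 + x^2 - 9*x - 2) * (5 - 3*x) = -18*x^5 + 39*x^4 - 18*x^3 + 32*x^2 - 39*x - 10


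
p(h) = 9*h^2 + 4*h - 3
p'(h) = 18*h + 4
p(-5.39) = 236.91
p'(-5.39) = -93.02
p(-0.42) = -3.09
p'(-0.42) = -3.56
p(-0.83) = -0.12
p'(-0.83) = -10.94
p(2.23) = 50.68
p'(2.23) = 44.14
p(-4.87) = 190.97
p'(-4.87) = -83.66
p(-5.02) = 203.72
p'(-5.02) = -86.36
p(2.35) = 56.10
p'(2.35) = 46.30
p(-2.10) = 28.29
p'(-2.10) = -33.80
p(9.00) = 762.00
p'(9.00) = 166.00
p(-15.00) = 1962.00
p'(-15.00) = -266.00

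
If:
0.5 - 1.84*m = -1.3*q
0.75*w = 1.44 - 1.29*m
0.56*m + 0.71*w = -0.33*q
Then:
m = 6.37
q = 8.63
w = -9.03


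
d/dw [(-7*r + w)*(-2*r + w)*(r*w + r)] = r*(14*r^2 - 18*r*w - 9*r + 3*w^2 + 2*w)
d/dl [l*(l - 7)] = 2*l - 7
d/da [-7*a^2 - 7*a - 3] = -14*a - 7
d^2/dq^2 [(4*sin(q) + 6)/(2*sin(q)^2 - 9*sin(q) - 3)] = 2*(8*sin(q)^5 + 84*sin(q)^4 - 106*sin(q)^3 + 189*sin(q)^2 + 189*sin(q) - 414)/(9*sin(q) + cos(2*q) + 2)^3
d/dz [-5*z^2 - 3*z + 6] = -10*z - 3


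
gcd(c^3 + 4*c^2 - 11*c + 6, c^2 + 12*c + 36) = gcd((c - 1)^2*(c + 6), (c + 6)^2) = c + 6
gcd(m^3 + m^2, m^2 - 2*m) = m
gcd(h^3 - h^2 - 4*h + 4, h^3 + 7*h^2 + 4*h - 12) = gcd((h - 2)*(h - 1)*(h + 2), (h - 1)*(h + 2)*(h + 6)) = h^2 + h - 2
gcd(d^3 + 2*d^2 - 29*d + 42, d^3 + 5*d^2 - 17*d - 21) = d^2 + 4*d - 21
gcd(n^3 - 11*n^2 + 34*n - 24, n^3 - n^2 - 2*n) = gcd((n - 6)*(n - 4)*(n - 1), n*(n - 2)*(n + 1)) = 1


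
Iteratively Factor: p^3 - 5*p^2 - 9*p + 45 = (p + 3)*(p^2 - 8*p + 15) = (p - 5)*(p + 3)*(p - 3)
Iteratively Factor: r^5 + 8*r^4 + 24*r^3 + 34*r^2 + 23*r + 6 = (r + 1)*(r^4 + 7*r^3 + 17*r^2 + 17*r + 6) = (r + 1)*(r + 2)*(r^3 + 5*r^2 + 7*r + 3) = (r + 1)^2*(r + 2)*(r^2 + 4*r + 3) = (r + 1)^2*(r + 2)*(r + 3)*(r + 1)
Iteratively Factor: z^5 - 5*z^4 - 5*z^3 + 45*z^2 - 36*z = (z)*(z^4 - 5*z^3 - 5*z^2 + 45*z - 36) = z*(z + 3)*(z^3 - 8*z^2 + 19*z - 12) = z*(z - 4)*(z + 3)*(z^2 - 4*z + 3) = z*(z - 4)*(z - 1)*(z + 3)*(z - 3)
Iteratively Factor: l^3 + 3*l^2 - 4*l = (l)*(l^2 + 3*l - 4) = l*(l - 1)*(l + 4)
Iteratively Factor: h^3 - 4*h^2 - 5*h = (h + 1)*(h^2 - 5*h) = h*(h + 1)*(h - 5)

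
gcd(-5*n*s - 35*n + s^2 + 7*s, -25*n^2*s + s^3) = -5*n + s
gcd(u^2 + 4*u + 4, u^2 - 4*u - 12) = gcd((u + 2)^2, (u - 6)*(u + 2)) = u + 2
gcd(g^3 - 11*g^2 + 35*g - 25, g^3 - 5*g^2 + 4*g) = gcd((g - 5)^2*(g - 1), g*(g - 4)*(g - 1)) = g - 1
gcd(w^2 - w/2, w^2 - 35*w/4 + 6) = 1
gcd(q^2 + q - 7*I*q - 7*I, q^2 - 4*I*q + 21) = q - 7*I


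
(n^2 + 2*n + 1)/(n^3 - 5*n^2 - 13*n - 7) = 1/(n - 7)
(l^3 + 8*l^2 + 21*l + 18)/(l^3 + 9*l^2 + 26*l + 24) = (l + 3)/(l + 4)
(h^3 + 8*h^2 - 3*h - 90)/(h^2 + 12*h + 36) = (h^2 + 2*h - 15)/(h + 6)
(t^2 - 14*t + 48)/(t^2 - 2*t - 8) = (-t^2 + 14*t - 48)/(-t^2 + 2*t + 8)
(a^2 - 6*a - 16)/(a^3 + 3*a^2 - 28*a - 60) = (a - 8)/(a^2 + a - 30)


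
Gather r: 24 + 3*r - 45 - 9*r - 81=-6*r - 102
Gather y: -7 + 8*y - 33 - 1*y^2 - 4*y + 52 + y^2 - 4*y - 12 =0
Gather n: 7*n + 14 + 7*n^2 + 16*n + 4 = 7*n^2 + 23*n + 18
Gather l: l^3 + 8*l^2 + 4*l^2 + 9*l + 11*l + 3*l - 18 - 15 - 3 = l^3 + 12*l^2 + 23*l - 36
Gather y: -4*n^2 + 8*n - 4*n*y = -4*n^2 - 4*n*y + 8*n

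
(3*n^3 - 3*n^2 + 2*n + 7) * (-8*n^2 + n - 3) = -24*n^5 + 27*n^4 - 28*n^3 - 45*n^2 + n - 21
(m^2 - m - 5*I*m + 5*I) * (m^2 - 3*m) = m^4 - 4*m^3 - 5*I*m^3 + 3*m^2 + 20*I*m^2 - 15*I*m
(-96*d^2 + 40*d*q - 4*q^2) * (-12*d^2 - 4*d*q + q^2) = 1152*d^4 - 96*d^3*q - 208*d^2*q^2 + 56*d*q^3 - 4*q^4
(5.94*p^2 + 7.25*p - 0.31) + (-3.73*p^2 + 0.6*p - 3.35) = 2.21*p^2 + 7.85*p - 3.66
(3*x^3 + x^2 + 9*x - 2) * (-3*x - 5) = -9*x^4 - 18*x^3 - 32*x^2 - 39*x + 10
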